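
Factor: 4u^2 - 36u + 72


Roots satisfy r1 + r2 = -b/a = 9 and r1*r2 = c/a = 18.
So r1 = 6, r2 = 3.
4u^2 - 36u + 72 = 4(u - r1)(u - r2) = 4(u - 6)(u - 3)


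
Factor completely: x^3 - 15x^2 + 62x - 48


Try integer roots (divisors of -48). x=8: p(8)=0.
Divide out (x - 8): quotient is x^2 - 7x + 6.
Factor the quadratic: (x - 1)(x - 6)
Result: (x - 8)(x - 1)(x - 6)


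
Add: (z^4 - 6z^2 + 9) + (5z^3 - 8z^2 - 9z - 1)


Align terms by degree and add:
  z^4 - 6z^2 + 9
+ 5z^3 - 8z^2 - 9z - 1
= z^4 + 5z^3 - 14z^2 - 9z + 8


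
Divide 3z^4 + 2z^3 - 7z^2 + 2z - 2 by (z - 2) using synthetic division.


Synthetic division with c = 2. Coefficients: 3, 2, -7, 2, -2
Bring down 3.
  3 * 2 = 6; 6 + 2 = 8
  8 * 2 = 16; 16 - 7 = 9
  9 * 2 = 18; 18 + 2 = 20
  20 * 2 = 40; 40 - 2 = 38
Quotient: 3z^3 + 8z^2 + 9z + 20, Remainder: 38


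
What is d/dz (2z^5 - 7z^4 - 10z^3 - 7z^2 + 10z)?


Apply the power rule term by term:
  d/dz(2z^5) = 10z^4
  d/dz(-7z^4) = -28z^3
  d/dz(-10z^3) = -30z^2
  d/dz(-7z^2) = -14z
  d/dz(10z) = 10
p'(z) = 10z^4 - 28z^3 - 30z^2 - 14z + 10


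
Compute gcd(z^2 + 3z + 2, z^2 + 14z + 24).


Factor each:
  z^2 + 3z + 2 = (z + 2)(z + 1)
  z^2 + 14z + 24 = (z + 2)(z + 12)
Common monic factor: z + 2


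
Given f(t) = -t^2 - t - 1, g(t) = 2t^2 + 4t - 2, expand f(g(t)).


Substitute g(t) into f:
f(g(t)) = -1*(2t^2 + 4t - 2)^2 + (-1)*(2t^2 + 4t - 2) + (-1)
(2t^2 + 4t - 2)^2 = 4t^4 + 16t^3 + 8t^2 - 16t + 4
Expand and combine: -4t^4 - 16t^3 - 10t^2 + 12t - 3


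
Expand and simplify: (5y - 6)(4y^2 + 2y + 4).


Distribute each term of the first polynomial:
  (5y)(4y^2 + 2y + 4) = 20y^3 + 10y^2 + 20y
  (-6)(4y^2 + 2y + 4) = -24y^2 - 12y - 24
Sum: 20y^3 - 14y^2 + 8y - 24


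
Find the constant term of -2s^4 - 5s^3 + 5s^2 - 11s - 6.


Read off the constant term: -6


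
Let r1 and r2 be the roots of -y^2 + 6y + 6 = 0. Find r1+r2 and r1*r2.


For ay^2+by+c=0: sum = -b/a, product = c/a.
a=-1, b=6, c=6
Sum = -(6)/-1 = 6
Product = (6)/-1 = -6


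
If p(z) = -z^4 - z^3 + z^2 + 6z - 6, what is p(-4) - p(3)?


p(-4) = -206
p(3) = -87
p(-4) - p(3) = -206 + 87 = -119


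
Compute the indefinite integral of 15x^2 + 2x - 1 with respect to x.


Reverse power rule on each term:
  ∫ 15x^2 dx = 5x^3
  ∫ 2x dx = x^2
  ∫ -1 dx = -x
F(x) = 5x^3 + x^2 - x + C


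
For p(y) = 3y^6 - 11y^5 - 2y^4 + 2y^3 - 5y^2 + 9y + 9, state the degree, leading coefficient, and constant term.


Highest power of y is 6, with coefficient 3. Constant term is 9.
Degree = 6, leading coefficient = 3, constant term = 9


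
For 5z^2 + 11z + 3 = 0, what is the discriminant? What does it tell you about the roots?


D = b^2 - 4ac = (11)^2 - 4(5)(3) = 121 - 60 = 61
Since D > 0: two distinct irrational roots


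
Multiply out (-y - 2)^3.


Expand (-y - 2)^3 by repeated multiplication:
  (-y - 2)^2 = y^2 + 4y + 4
= -y^3 - 6y^2 - 12y - 8


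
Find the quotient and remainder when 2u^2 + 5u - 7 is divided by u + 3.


(2u^2 + 5u - 7) / (u + 3)
Step 1: 2u * (u + 3) = 2u^2 + 6u; subtract.
Step 2: -1 * (u + 3) = -u - 3; subtract.
Quotient: 2u - 1, Remainder: -4


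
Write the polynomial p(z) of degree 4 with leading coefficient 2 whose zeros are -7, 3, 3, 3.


p(z) = 2(z + 7)(z - 3)(z - 3)(z - 3)
Expand: 2z^4 - 4z^3 - 72z^2 + 324z - 378


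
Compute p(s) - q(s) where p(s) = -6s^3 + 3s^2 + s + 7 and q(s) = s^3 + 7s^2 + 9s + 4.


Distribute the minus sign:
  (-6s^3 + 3s^2 + s + 7)
- (s^3 + 7s^2 + 9s + 4)
Negate second polynomial: -s^3 - 7s^2 - 9s - 4
Add: -7s^3 - 4s^2 - 8s + 3


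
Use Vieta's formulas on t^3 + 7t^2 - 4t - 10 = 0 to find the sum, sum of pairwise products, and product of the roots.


Monic cubic t^3+bt^2+ct+d=0: sum=-b, pairwise sum=c, product=-d.
b=7, c=-4, d=-10
r1+r2+r3 = -7
r1r2+r1r3+r2r3 = -4
r1r2r3 = 10


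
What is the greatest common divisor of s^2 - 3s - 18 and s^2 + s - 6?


Factor each:
  s^2 - 3s - 18 = (s + 3)(s - 6)
  s^2 + s - 6 = (s + 3)(s - 2)
Common monic factor: s + 3


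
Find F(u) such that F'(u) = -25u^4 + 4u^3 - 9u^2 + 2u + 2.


Reverse power rule on each term:
  ∫ -25u^4 du = -5u^5
  ∫ 4u^3 du = u^4
  ∫ -9u^2 du = -3u^3
  ∫ 2u du = u^2
  ∫ 2 du = 2u
F(u) = -5u^5 + u^4 - 3u^3 + u^2 + 2u + C


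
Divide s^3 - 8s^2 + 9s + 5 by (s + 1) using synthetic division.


Synthetic division with c = -1. Coefficients: 1, -8, 9, 5
Bring down 1.
  1 * -1 = -1; -1 - 8 = -9
  -9 * -1 = 9; 9 + 9 = 18
  18 * -1 = -18; -18 + 5 = -13
Quotient: s^2 - 9s + 18, Remainder: -13


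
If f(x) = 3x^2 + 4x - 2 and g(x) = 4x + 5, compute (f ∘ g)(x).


Substitute g(x) into f:
f(g(x)) = 3*(4x + 5)^2 + 4*(4x + 5) + (-2)
(4x + 5)^2 = 16x^2 + 40x + 25
Expand and combine: 48x^2 + 136x + 93


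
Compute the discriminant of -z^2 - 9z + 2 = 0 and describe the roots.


D = b^2 - 4ac = (-9)^2 - 4(-1)(2) = 81 + 8 = 89
Since D > 0: two distinct irrational roots


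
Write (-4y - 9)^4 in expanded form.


Expand (-4y - 9)^4 by repeated multiplication:
  (-4y - 9)^2 = 16y^2 + 72y + 81
  (-4y - 9)^3 = -64y^3 - 432y^2 - 972y - 729
= 256y^4 + 2304y^3 + 7776y^2 + 11664y + 6561


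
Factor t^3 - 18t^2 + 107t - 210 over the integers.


Try integer roots (divisors of -210). t=7: p(7)=0.
Divide out (t - 7): quotient is t^2 - 11t + 30.
Factor the quadratic: (t - 5)(t - 6)
Result: (t - 7)(t - 5)(t - 6)


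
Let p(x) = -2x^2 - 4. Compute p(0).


Using direct substitution:
  -2 * (0)^2 = 0
  0 * (0)^1 = 0
  constant: -4
Sum = 0 + 0 - 4 = -4


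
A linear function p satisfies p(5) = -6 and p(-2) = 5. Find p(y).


p(y) = my + b. Using p(5)=-6, p(-2)=5:
m = (-6 - 5)/(5 + 2) = -11/7 = -11/7
b = -6 - m*(5) = -6 + 55/7 = 13/7
p(y) = -(11/7)y + (13/7)


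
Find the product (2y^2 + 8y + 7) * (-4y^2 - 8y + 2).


Distribute each term of the first polynomial:
  (2y^2)(-4y^2 - 8y + 2) = -8y^4 - 16y^3 + 4y^2
  (8y)(-4y^2 - 8y + 2) = -32y^3 - 64y^2 + 16y
  (7)(-4y^2 - 8y + 2) = -28y^2 - 56y + 14
Sum: -8y^4 - 48y^3 - 88y^2 - 40y + 14


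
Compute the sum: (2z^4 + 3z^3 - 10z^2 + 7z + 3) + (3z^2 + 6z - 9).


Align terms by degree and add:
  2z^4 + 3z^3 - 10z^2 + 7z + 3
+ 3z^2 + 6z - 9
= 2z^4 + 3z^3 - 7z^2 + 13z - 6


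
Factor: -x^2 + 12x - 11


Roots satisfy r1 + r2 = -b/a = 12 and r1*r2 = c/a = 11.
So r1 = 11, r2 = 1.
-x^2 + 12x - 11 = -(x - r1)(x - r2) = -(x - 11)(x - 1)


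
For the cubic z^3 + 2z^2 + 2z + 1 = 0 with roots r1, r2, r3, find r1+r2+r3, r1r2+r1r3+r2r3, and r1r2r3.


Monic cubic z^3+bz^2+cz+d=0: sum=-b, pairwise sum=c, product=-d.
b=2, c=2, d=1
r1+r2+r3 = -2
r1r2+r1r3+r2r3 = 2
r1r2r3 = -1


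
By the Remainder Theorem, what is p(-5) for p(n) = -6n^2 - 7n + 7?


By the Remainder Theorem, the remainder equals p(-5):
  -6*(-5)^2 = -150
  -7*(-5)^1 = 35
  constant: 7
Sum: -150 + 35 + 7 = -108


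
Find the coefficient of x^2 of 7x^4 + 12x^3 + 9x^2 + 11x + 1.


Read off the coefficient of x^2: 9


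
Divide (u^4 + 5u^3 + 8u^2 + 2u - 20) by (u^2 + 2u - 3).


(u^4 + 5u^3 + 8u^2 + 2u - 20) / (u^2 + 2u - 3)
Step 1: u^2 * (u^2 + 2u - 3) = u^4 + 2u^3 - 3u^2; subtract.
Step 2: 3u * (u^2 + 2u - 3) = 3u^3 + 6u^2 - 9u; subtract.
Step 3: 5 * (u^2 + 2u - 3) = 5u^2 + 10u - 15; subtract.
Quotient: u^2 + 3u + 5, Remainder: u - 5


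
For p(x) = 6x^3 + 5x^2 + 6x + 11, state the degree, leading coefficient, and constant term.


Highest power of x is 3, with coefficient 6. Constant term is 11.
Degree = 3, leading coefficient = 6, constant term = 11


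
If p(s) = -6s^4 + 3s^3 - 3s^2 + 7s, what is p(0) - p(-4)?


p(0) = 0
p(-4) = -1804
p(0) - p(-4) = 0 + 1804 = 1804


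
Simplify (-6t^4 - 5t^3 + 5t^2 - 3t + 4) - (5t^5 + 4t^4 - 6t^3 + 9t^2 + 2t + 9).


Distribute the minus sign:
  (-6t^4 - 5t^3 + 5t^2 - 3t + 4)
- (5t^5 + 4t^4 - 6t^3 + 9t^2 + 2t + 9)
Negate second polynomial: -5t^5 - 4t^4 + 6t^3 - 9t^2 - 2t - 9
Add: -5t^5 - 10t^4 + t^3 - 4t^2 - 5t - 5


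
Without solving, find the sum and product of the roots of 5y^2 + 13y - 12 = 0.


For ay^2+by+c=0: sum = -b/a, product = c/a.
a=5, b=13, c=-12
Sum = -(13)/5 = -13/5
Product = (-12)/5 = -12/5


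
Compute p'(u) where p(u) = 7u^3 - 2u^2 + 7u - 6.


Apply the power rule term by term:
  d/du(7u^3) = 21u^2
  d/du(-2u^2) = -4u
  d/du(7u) = 7
  d/du(-6) = 0
p'(u) = 21u^2 - 4u + 7


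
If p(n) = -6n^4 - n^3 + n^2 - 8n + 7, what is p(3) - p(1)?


p(3) = -521
p(1) = -7
p(3) - p(1) = -521 + 7 = -514


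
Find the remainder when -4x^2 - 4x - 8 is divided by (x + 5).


By the Remainder Theorem, the remainder equals p(-5):
  -4*(-5)^2 = -100
  -4*(-5)^1 = 20
  constant: -8
Sum: -100 + 20 - 8 = -88


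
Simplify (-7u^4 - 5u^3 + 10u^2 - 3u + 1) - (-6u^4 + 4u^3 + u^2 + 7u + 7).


Distribute the minus sign:
  (-7u^4 - 5u^3 + 10u^2 - 3u + 1)
- (-6u^4 + 4u^3 + u^2 + 7u + 7)
Negate second polynomial: 6u^4 - 4u^3 - u^2 - 7u - 7
Add: -u^4 - 9u^3 + 9u^2 - 10u - 6


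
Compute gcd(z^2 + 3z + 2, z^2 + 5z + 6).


Factor each:
  z^2 + 3z + 2 = (z + 2)(z + 1)
  z^2 + 5z + 6 = (z + 2)(z + 3)
Common monic factor: z + 2


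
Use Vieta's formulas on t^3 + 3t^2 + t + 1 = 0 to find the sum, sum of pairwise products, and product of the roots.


Monic cubic t^3+bt^2+ct+d=0: sum=-b, pairwise sum=c, product=-d.
b=3, c=1, d=1
r1+r2+r3 = -3
r1r2+r1r3+r2r3 = 1
r1r2r3 = -1


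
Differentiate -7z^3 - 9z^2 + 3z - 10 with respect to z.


Apply the power rule term by term:
  d/dz(-7z^3) = -21z^2
  d/dz(-9z^2) = -18z
  d/dz(3z) = 3
  d/dz(-10) = 0
p'(z) = -21z^2 - 18z + 3


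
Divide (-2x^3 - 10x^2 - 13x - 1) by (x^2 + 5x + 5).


(-2x^3 - 10x^2 - 13x - 1) / (x^2 + 5x + 5)
Step 1: -2x * (x^2 + 5x + 5) = -2x^3 - 10x^2 - 10x; subtract.
Step 2: 0 * (x^2 + 5x + 5) = 0; subtract.
Quotient: -2x, Remainder: -3x - 1


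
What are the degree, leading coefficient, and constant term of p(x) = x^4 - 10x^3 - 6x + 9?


Highest power of x is 4, with coefficient 1. Constant term is 9.
Degree = 4, leading coefficient = 1, constant term = 9


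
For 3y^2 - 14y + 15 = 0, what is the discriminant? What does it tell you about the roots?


D = b^2 - 4ac = (-14)^2 - 4(3)(15) = 196 - 180 = 16
Since D > 0: two distinct rational roots


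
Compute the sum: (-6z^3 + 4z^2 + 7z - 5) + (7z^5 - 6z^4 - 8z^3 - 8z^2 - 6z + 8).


Align terms by degree and add:
  -6z^3 + 4z^2 + 7z - 5
+ 7z^5 - 6z^4 - 8z^3 - 8z^2 - 6z + 8
= 7z^5 - 6z^4 - 14z^3 - 4z^2 + z + 3


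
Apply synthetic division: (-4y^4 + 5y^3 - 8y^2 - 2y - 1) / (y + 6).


Synthetic division with c = -6. Coefficients: -4, 5, -8, -2, -1
Bring down -4.
  -4 * -6 = 24; 24 + 5 = 29
  29 * -6 = -174; -174 - 8 = -182
  -182 * -6 = 1092; 1092 - 2 = 1090
  1090 * -6 = -6540; -6540 - 1 = -6541
Quotient: -4y^3 + 29y^2 - 182y + 1090, Remainder: -6541


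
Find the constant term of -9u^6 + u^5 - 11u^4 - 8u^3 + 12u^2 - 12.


Read off the constant term: -12


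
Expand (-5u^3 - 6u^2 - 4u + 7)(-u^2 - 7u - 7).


Distribute each term of the first polynomial:
  (-5u^3)(-u^2 - 7u - 7) = 5u^5 + 35u^4 + 35u^3
  (-6u^2)(-u^2 - 7u - 7) = 6u^4 + 42u^3 + 42u^2
  (-4u)(-u^2 - 7u - 7) = 4u^3 + 28u^2 + 28u
  (7)(-u^2 - 7u - 7) = -7u^2 - 49u - 49
Sum: 5u^5 + 41u^4 + 81u^3 + 63u^2 - 21u - 49


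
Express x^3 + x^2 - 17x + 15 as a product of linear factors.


Try integer roots (divisors of 15). x=1: p(1)=0.
Divide out (x - 1): quotient is x^2 + 2x - 15.
Factor the quadratic: (x - 3)(x + 5)
Result: (x - 1)(x - 3)(x + 5)


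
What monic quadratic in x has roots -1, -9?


p(x) = (x + 1)(x + 9)
Expand: x^2 + 10x + 9


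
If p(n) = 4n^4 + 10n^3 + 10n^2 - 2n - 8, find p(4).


Using direct substitution:
  4 * (4)^4 = 1024
  10 * (4)^3 = 640
  10 * (4)^2 = 160
  -2 * (4)^1 = -8
  constant: -8
Sum = 1024 + 640 + 160 - 8 - 8 = 1808


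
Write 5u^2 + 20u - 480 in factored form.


Roots satisfy r1 + r2 = -b/a = -4 and r1*r2 = c/a = -96.
So r1 = -12, r2 = 8.
5u^2 + 20u - 480 = 5(u - r1)(u - r2) = 5(u + 12)(u - 8)


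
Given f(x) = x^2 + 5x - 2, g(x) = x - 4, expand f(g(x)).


Substitute g(x) into f:
f(g(x)) = 1*(x - 4)^2 + 5*(x - 4) + (-2)
(x - 4)^2 = x^2 - 8x + 16
Expand and combine: x^2 - 3x - 6


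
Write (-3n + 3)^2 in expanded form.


Expand (-3n + 3)^2 by repeated multiplication:
= 9n^2 - 18n + 9


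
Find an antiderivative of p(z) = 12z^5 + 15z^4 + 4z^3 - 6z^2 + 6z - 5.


Reverse power rule on each term:
  ∫ 12z^5 dz = 2z^6
  ∫ 15z^4 dz = 3z^5
  ∫ 4z^3 dz = z^4
  ∫ -6z^2 dz = -2z^3
  ∫ 6z dz = 3z^2
  ∫ -5 dz = -5z
F(z) = 2z^6 + 3z^5 + z^4 - 2z^3 + 3z^2 - 5z + C


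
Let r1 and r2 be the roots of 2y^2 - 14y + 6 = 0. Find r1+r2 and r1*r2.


For ay^2+by+c=0: sum = -b/a, product = c/a.
a=2, b=-14, c=6
Sum = -(-14)/2 = 7
Product = (6)/2 = 3


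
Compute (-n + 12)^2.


Expand (-n + 12)^2 by repeated multiplication:
= n^2 - 24n + 144


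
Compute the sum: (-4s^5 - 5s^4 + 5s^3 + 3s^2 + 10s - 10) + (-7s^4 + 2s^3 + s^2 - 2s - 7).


Align terms by degree and add:
  -4s^5 - 5s^4 + 5s^3 + 3s^2 + 10s - 10
  -7s^4 + 2s^3 + s^2 - 2s - 7
= -4s^5 - 12s^4 + 7s^3 + 4s^2 + 8s - 17


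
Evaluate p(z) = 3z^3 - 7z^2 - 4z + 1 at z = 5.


Using direct substitution:
  3 * (5)^3 = 375
  -7 * (5)^2 = -175
  -4 * (5)^1 = -20
  constant: 1
Sum = 375 - 175 - 20 + 1 = 181


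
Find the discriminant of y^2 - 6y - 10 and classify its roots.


D = b^2 - 4ac = (-6)^2 - 4(1)(-10) = 36 + 40 = 76
Since D > 0: two distinct irrational roots


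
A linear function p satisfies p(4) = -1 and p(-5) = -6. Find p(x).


p(x) = mx + b. Using p(4)=-1, p(-5)=-6:
m = (-1 + 6)/(4 + 5) = 5/9 = 5/9
b = -1 - m*(4) = -1 - 20/9 = -29/9
p(x) = (5/9)x - (29/9)


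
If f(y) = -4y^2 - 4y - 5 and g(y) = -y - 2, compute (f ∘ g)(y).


Substitute g(y) into f:
f(g(y)) = -4*(-y - 2)^2 + (-4)*(-y - 2) + (-5)
(-y - 2)^2 = y^2 + 4y + 4
Expand and combine: -4y^2 - 12y - 13


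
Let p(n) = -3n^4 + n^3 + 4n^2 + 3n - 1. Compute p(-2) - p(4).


p(-2) = -47
p(4) = -629
p(-2) - p(4) = -47 + 629 = 582


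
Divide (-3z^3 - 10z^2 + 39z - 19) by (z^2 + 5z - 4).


(-3z^3 - 10z^2 + 39z - 19) / (z^2 + 5z - 4)
Step 1: -3z * (z^2 + 5z - 4) = -3z^3 - 15z^2 + 12z; subtract.
Step 2: 5 * (z^2 + 5z - 4) = 5z^2 + 25z - 20; subtract.
Quotient: -3z + 5, Remainder: 2z + 1


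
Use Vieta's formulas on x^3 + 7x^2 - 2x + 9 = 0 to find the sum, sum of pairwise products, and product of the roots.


Monic cubic x^3+bx^2+cx+d=0: sum=-b, pairwise sum=c, product=-d.
b=7, c=-2, d=9
r1+r2+r3 = -7
r1r2+r1r3+r2r3 = -2
r1r2r3 = -9


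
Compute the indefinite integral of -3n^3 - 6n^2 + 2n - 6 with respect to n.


Reverse power rule on each term:
  ∫ -3n^3 dn = -(3/4)n^4
  ∫ -6n^2 dn = -2n^3
  ∫ 2n dn = n^2
  ∫ -6 dn = -6n
F(n) = -(3/4)n^4 - 2n^3 + n^2 - 6n + C


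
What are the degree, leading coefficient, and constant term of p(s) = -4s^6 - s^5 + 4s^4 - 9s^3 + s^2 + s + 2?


Highest power of s is 6, with coefficient -4. Constant term is 2.
Degree = 6, leading coefficient = -4, constant term = 2


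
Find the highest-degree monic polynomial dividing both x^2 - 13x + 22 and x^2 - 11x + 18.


Factor each:
  x^2 - 13x + 22 = (x - 2)(x - 11)
  x^2 - 11x + 18 = (x - 2)(x - 9)
Common monic factor: x - 2


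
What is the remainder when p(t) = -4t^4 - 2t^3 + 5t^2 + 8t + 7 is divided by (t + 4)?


By the Remainder Theorem, the remainder equals p(-4):
  -4*(-4)^4 = -1024
  -2*(-4)^3 = 128
  5*(-4)^2 = 80
  8*(-4)^1 = -32
  constant: 7
Sum: -1024 + 128 + 80 - 32 + 7 = -841


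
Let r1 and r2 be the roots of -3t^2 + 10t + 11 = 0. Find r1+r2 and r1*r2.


For at^2+bt+c=0: sum = -b/a, product = c/a.
a=-3, b=10, c=11
Sum = -(10)/-3 = 10/3
Product = (11)/-3 = -11/3


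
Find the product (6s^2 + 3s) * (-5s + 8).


Distribute each term of the first polynomial:
  (6s^2)(-5s + 8) = -30s^3 + 48s^2
  (3s)(-5s + 8) = -15s^2 + 24s
Sum: -30s^3 + 33s^2 + 24s


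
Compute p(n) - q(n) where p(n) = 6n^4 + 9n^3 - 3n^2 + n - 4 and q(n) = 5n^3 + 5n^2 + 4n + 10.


Distribute the minus sign:
  (6n^4 + 9n^3 - 3n^2 + n - 4)
- (5n^3 + 5n^2 + 4n + 10)
Negate second polynomial: -5n^3 - 5n^2 - 4n - 10
Add: 6n^4 + 4n^3 - 8n^2 - 3n - 14


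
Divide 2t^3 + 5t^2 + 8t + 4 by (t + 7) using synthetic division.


Synthetic division with c = -7. Coefficients: 2, 5, 8, 4
Bring down 2.
  2 * -7 = -14; -14 + 5 = -9
  -9 * -7 = 63; 63 + 8 = 71
  71 * -7 = -497; -497 + 4 = -493
Quotient: 2t^2 - 9t + 71, Remainder: -493


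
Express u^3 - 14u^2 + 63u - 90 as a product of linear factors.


Try integer roots (divisors of -90). u=3: p(3)=0.
Divide out (u - 3): quotient is u^2 - 11u + 30.
Factor the quadratic: (u - 5)(u - 6)
Result: (u - 3)(u - 5)(u - 6)


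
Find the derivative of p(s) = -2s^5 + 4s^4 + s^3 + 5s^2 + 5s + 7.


Apply the power rule term by term:
  d/ds(-2s^5) = -10s^4
  d/ds(4s^4) = 16s^3
  d/ds(s^3) = 3s^2
  d/ds(5s^2) = 10s
  d/ds(5s) = 5
  d/ds(7) = 0
p'(s) = -10s^4 + 16s^3 + 3s^2 + 10s + 5


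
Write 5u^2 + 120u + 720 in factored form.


Roots satisfy r1 + r2 = -b/a = -24 and r1*r2 = c/a = 144.
So r1 = -12, r2 = -12.
5u^2 + 120u + 720 = 5(u - r1)(u - r2) = 5(u + 12)(u + 12)


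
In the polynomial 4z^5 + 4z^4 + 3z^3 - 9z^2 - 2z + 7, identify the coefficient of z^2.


Read off the coefficient of z^2: -9


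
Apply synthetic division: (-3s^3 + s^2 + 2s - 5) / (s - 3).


Synthetic division with c = 3. Coefficients: -3, 1, 2, -5
Bring down -3.
  -3 * 3 = -9; -9 + 1 = -8
  -8 * 3 = -24; -24 + 2 = -22
  -22 * 3 = -66; -66 - 5 = -71
Quotient: -3s^2 - 8s - 22, Remainder: -71


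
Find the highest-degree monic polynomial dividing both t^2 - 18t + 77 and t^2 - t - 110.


Factor each:
  t^2 - 18t + 77 = (t - 11)(t - 7)
  t^2 - t - 110 = (t - 11)(t + 10)
Common monic factor: t - 11


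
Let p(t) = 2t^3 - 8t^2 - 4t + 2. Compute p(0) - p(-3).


p(0) = 2
p(-3) = -112
p(0) - p(-3) = 2 + 112 = 114


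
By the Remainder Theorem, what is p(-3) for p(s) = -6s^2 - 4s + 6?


By the Remainder Theorem, the remainder equals p(-3):
  -6*(-3)^2 = -54
  -4*(-3)^1 = 12
  constant: 6
Sum: -54 + 12 + 6 = -36


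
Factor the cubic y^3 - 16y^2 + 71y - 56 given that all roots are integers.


Try integer roots (divisors of -56). y=7: p(7)=0.
Divide out (y - 7): quotient is y^2 - 9y + 8.
Factor the quadratic: (y - 1)(y - 8)
Result: (y - 7)(y - 1)(y - 8)


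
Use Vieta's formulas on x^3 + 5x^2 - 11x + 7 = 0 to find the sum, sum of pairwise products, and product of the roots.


Monic cubic x^3+bx^2+cx+d=0: sum=-b, pairwise sum=c, product=-d.
b=5, c=-11, d=7
r1+r2+r3 = -5
r1r2+r1r3+r2r3 = -11
r1r2r3 = -7


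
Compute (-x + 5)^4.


Expand (-x + 5)^4 by repeated multiplication:
  (-x + 5)^2 = x^2 - 10x + 25
  (-x + 5)^3 = -x^3 + 15x^2 - 75x + 125
= x^4 - 20x^3 + 150x^2 - 500x + 625


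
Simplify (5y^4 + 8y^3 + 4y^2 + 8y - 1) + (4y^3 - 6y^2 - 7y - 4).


Align terms by degree and add:
  5y^4 + 8y^3 + 4y^2 + 8y - 1
+ 4y^3 - 6y^2 - 7y - 4
= 5y^4 + 12y^3 - 2y^2 + y - 5


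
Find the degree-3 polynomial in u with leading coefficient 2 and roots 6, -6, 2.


p(u) = 2(u - 6)(u + 6)(u - 2)
Expand: 2u^3 - 4u^2 - 72u + 144


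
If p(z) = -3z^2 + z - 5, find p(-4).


Using direct substitution:
  -3 * (-4)^2 = -48
  1 * (-4)^1 = -4
  constant: -5
Sum = -48 - 4 - 5 = -57


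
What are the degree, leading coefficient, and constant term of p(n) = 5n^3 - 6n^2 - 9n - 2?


Highest power of n is 3, with coefficient 5. Constant term is -2.
Degree = 3, leading coefficient = 5, constant term = -2


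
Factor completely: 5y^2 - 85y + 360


Roots satisfy r1 + r2 = -b/a = 17 and r1*r2 = c/a = 72.
So r1 = 8, r2 = 9.
5y^2 - 85y + 360 = 5(y - r1)(y - r2) = 5(y - 8)(y - 9)


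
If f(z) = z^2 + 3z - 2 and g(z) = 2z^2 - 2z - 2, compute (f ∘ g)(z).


Substitute g(z) into f:
f(g(z)) = 1*(2z^2 - 2z - 2)^2 + 3*(2z^2 - 2z - 2) + (-2)
(2z^2 - 2z - 2)^2 = 4z^4 - 8z^3 - 4z^2 + 8z + 4
Expand and combine: 4z^4 - 8z^3 + 2z^2 + 2z - 4


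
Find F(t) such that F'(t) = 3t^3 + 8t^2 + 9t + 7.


Reverse power rule on each term:
  ∫ 3t^3 dt = (3/4)t^4
  ∫ 8t^2 dt = (8/3)t^3
  ∫ 9t dt = (9/2)t^2
  ∫ 7 dt = 7t
F(t) = (3/4)t^4 + (8/3)t^3 + (9/2)t^2 + 7t + C


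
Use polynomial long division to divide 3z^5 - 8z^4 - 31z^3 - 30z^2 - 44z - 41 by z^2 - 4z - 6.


(3z^5 - 8z^4 - 31z^3 - 30z^2 - 44z - 41) / (z^2 - 4z - 6)
Step 1: 3z^3 * (z^2 - 4z - 6) = 3z^5 - 12z^4 - 18z^3; subtract.
Step 2: 4z^2 * (z^2 - 4z - 6) = 4z^4 - 16z^3 - 24z^2; subtract.
Step 3: 3z * (z^2 - 4z - 6) = 3z^3 - 12z^2 - 18z; subtract.
Step 4: 6 * (z^2 - 4z - 6) = 6z^2 - 24z - 36; subtract.
Quotient: 3z^3 + 4z^2 + 3z + 6, Remainder: -2z - 5


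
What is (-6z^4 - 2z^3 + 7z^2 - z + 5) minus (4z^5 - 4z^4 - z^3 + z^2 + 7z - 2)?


Distribute the minus sign:
  (-6z^4 - 2z^3 + 7z^2 - z + 5)
- (4z^5 - 4z^4 - z^3 + z^2 + 7z - 2)
Negate second polynomial: -4z^5 + 4z^4 + z^3 - z^2 - 7z + 2
Add: -4z^5 - 2z^4 - z^3 + 6z^2 - 8z + 7


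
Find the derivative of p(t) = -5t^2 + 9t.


Apply the power rule term by term:
  d/dt(-5t^2) = -10t
  d/dt(9t) = 9
p'(t) = -10t + 9


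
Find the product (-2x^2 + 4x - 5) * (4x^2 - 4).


Distribute each term of the first polynomial:
  (-2x^2)(4x^2 - 4) = -8x^4 + 8x^2
  (4x)(4x^2 - 4) = 16x^3 - 16x
  (-5)(4x^2 - 4) = -20x^2 + 20
Sum: -8x^4 + 16x^3 - 12x^2 - 16x + 20


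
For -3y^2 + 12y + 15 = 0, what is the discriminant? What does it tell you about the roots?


D = b^2 - 4ac = (12)^2 - 4(-3)(15) = 144 + 180 = 324
Since D > 0: two distinct rational roots


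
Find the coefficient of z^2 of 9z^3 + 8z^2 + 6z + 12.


Read off the coefficient of z^2: 8


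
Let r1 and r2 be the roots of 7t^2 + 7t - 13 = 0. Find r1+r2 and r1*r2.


For at^2+bt+c=0: sum = -b/a, product = c/a.
a=7, b=7, c=-13
Sum = -(7)/7 = -1
Product = (-13)/7 = -13/7


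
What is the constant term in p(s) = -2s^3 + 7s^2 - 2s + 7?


Read off the constant term: 7


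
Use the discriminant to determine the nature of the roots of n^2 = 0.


D = b^2 - 4ac = (0)^2 - 4(1)(0) = 0 = 0
Since D = 0: one repeated real root


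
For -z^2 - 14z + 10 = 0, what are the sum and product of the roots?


For az^2+bz+c=0: sum = -b/a, product = c/a.
a=-1, b=-14, c=10
Sum = -(-14)/-1 = -14
Product = (10)/-1 = -10


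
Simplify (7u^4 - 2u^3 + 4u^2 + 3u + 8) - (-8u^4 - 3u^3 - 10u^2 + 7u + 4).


Distribute the minus sign:
  (7u^4 - 2u^3 + 4u^2 + 3u + 8)
- (-8u^4 - 3u^3 - 10u^2 + 7u + 4)
Negate second polynomial: 8u^4 + 3u^3 + 10u^2 - 7u - 4
Add: 15u^4 + u^3 + 14u^2 - 4u + 4


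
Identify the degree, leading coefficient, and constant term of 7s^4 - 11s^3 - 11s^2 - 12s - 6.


Highest power of s is 4, with coefficient 7. Constant term is -6.
Degree = 4, leading coefficient = 7, constant term = -6


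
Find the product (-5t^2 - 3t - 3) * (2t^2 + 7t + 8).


Distribute each term of the first polynomial:
  (-5t^2)(2t^2 + 7t + 8) = -10t^4 - 35t^3 - 40t^2
  (-3t)(2t^2 + 7t + 8) = -6t^3 - 21t^2 - 24t
  (-3)(2t^2 + 7t + 8) = -6t^2 - 21t - 24
Sum: -10t^4 - 41t^3 - 67t^2 - 45t - 24


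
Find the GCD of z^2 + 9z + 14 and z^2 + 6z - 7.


Factor each:
  z^2 + 9z + 14 = (z + 7)(z + 2)
  z^2 + 6z - 7 = (z + 7)(z - 1)
Common monic factor: z + 7


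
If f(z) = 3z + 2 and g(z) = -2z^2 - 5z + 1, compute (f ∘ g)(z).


Substitute g(z) into f:
f(g(z)) = 3*(-2z^2 - 5z + 1) + 2
Expand and combine: -6z^2 - 15z + 5


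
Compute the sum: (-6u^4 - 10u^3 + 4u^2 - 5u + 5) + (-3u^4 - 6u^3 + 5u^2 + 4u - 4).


Align terms by degree and add:
  -6u^4 - 10u^3 + 4u^2 - 5u + 5
  -3u^4 - 6u^3 + 5u^2 + 4u - 4
= -9u^4 - 16u^3 + 9u^2 - u + 1


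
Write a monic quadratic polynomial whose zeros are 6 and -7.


p(x) = (x - 6)(x + 7)
Expand: x^2 + x - 42


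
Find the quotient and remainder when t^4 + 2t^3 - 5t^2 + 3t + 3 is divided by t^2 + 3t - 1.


(t^4 + 2t^3 - 5t^2 + 3t + 3) / (t^2 + 3t - 1)
Step 1: t^2 * (t^2 + 3t - 1) = t^4 + 3t^3 - t^2; subtract.
Step 2: -t * (t^2 + 3t - 1) = -t^3 - 3t^2 + t; subtract.
Step 3: -1 * (t^2 + 3t - 1) = -t^2 - 3t + 1; subtract.
Quotient: t^2 - t - 1, Remainder: 5t + 2


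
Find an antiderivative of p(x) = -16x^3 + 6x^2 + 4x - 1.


Reverse power rule on each term:
  ∫ -16x^3 dx = -4x^4
  ∫ 6x^2 dx = 2x^3
  ∫ 4x dx = 2x^2
  ∫ -1 dx = -x
F(x) = -4x^4 + 2x^3 + 2x^2 - x + C


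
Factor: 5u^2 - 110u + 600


Roots satisfy r1 + r2 = -b/a = 22 and r1*r2 = c/a = 120.
So r1 = 12, r2 = 10.
5u^2 - 110u + 600 = 5(u - r1)(u - r2) = 5(u - 12)(u - 10)


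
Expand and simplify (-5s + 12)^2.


Expand (-5s + 12)^2 by repeated multiplication:
= 25s^2 - 120s + 144


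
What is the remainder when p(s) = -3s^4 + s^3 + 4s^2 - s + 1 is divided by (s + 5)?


By the Remainder Theorem, the remainder equals p(-5):
  -3*(-5)^4 = -1875
  1*(-5)^3 = -125
  4*(-5)^2 = 100
  -1*(-5)^1 = 5
  constant: 1
Sum: -1875 - 125 + 100 + 5 + 1 = -1894


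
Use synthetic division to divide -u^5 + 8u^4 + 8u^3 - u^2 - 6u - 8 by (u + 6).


Synthetic division with c = -6. Coefficients: -1, 8, 8, -1, -6, -8
Bring down -1.
  -1 * -6 = 6; 6 + 8 = 14
  14 * -6 = -84; -84 + 8 = -76
  -76 * -6 = 456; 456 - 1 = 455
  455 * -6 = -2730; -2730 - 6 = -2736
  -2736 * -6 = 16416; 16416 - 8 = 16408
Quotient: -u^4 + 14u^3 - 76u^2 + 455u - 2736, Remainder: 16408


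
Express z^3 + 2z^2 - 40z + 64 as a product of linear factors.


Try integer roots (divisors of 64). z=2: p(2)=0.
Divide out (z - 2): quotient is z^2 + 4z - 32.
Factor the quadratic: (z - 4)(z + 8)
Result: (z - 2)(z - 4)(z + 8)


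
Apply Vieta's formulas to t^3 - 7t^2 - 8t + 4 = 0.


Monic cubic t^3+bt^2+ct+d=0: sum=-b, pairwise sum=c, product=-d.
b=-7, c=-8, d=4
r1+r2+r3 = 7
r1r2+r1r3+r2r3 = -8
r1r2r3 = -4


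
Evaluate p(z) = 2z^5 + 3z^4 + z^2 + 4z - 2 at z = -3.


Using direct substitution:
  2 * (-3)^5 = -486
  3 * (-3)^4 = 243
  0 * (-3)^3 = 0
  1 * (-3)^2 = 9
  4 * (-3)^1 = -12
  constant: -2
Sum = -486 + 243 + 0 + 9 - 12 - 2 = -248


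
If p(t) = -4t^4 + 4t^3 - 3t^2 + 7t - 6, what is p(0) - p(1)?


p(0) = -6
p(1) = -2
p(0) - p(1) = -6 + 2 = -4


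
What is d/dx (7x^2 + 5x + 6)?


Apply the power rule term by term:
  d/dx(7x^2) = 14x
  d/dx(5x) = 5
  d/dx(6) = 0
p'(x) = 14x + 5


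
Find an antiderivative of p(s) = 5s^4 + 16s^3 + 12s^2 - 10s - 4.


Reverse power rule on each term:
  ∫ 5s^4 ds = s^5
  ∫ 16s^3 ds = 4s^4
  ∫ 12s^2 ds = 4s^3
  ∫ -10s ds = -5s^2
  ∫ -4 ds = -4s
F(s) = s^5 + 4s^4 + 4s^3 - 5s^2 - 4s + C


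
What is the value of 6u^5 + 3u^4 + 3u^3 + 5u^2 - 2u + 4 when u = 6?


Using direct substitution:
  6 * (6)^5 = 46656
  3 * (6)^4 = 3888
  3 * (6)^3 = 648
  5 * (6)^2 = 180
  -2 * (6)^1 = -12
  constant: 4
Sum = 46656 + 3888 + 648 + 180 - 12 + 4 = 51364


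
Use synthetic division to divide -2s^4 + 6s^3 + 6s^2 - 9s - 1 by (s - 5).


Synthetic division with c = 5. Coefficients: -2, 6, 6, -9, -1
Bring down -2.
  -2 * 5 = -10; -10 + 6 = -4
  -4 * 5 = -20; -20 + 6 = -14
  -14 * 5 = -70; -70 - 9 = -79
  -79 * 5 = -395; -395 - 1 = -396
Quotient: -2s^3 - 4s^2 - 14s - 79, Remainder: -396


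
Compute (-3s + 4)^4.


Expand (-3s + 4)^4 by repeated multiplication:
  (-3s + 4)^2 = 9s^2 - 24s + 16
  (-3s + 4)^3 = -27s^3 + 108s^2 - 144s + 64
= 81s^4 - 432s^3 + 864s^2 - 768s + 256


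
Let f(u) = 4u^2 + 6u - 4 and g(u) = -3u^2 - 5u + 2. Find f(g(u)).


Substitute g(u) into f:
f(g(u)) = 4*(-3u^2 - 5u + 2)^2 + 6*(-3u^2 - 5u + 2) + (-4)
(-3u^2 - 5u + 2)^2 = 9u^4 + 30u^3 + 13u^2 - 20u + 4
Expand and combine: 36u^4 + 120u^3 + 34u^2 - 110u + 24


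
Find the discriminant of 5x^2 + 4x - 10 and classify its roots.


D = b^2 - 4ac = (4)^2 - 4(5)(-10) = 16 + 200 = 216
Since D > 0: two distinct irrational roots


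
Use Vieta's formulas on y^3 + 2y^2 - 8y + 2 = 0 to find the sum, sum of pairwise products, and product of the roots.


Monic cubic y^3+by^2+cy+d=0: sum=-b, pairwise sum=c, product=-d.
b=2, c=-8, d=2
r1+r2+r3 = -2
r1r2+r1r3+r2r3 = -8
r1r2r3 = -2


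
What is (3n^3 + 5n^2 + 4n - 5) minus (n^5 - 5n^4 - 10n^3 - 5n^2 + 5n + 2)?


Distribute the minus sign:
  (3n^3 + 5n^2 + 4n - 5)
- (n^5 - 5n^4 - 10n^3 - 5n^2 + 5n + 2)
Negate second polynomial: -n^5 + 5n^4 + 10n^3 + 5n^2 - 5n - 2
Add: -n^5 + 5n^4 + 13n^3 + 10n^2 - n - 7


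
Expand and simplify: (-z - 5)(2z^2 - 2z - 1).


Distribute each term of the first polynomial:
  (-z)(2z^2 - 2z - 1) = -2z^3 + 2z^2 + z
  (-5)(2z^2 - 2z - 1) = -10z^2 + 10z + 5
Sum: -2z^3 - 8z^2 + 11z + 5


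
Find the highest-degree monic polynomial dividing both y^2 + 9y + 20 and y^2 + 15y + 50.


Factor each:
  y^2 + 9y + 20 = (y + 5)(y + 4)
  y^2 + 15y + 50 = (y + 5)(y + 10)
Common monic factor: y + 5


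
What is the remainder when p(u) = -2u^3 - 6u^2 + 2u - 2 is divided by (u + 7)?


By the Remainder Theorem, the remainder equals p(-7):
  -2*(-7)^3 = 686
  -6*(-7)^2 = -294
  2*(-7)^1 = -14
  constant: -2
Sum: 686 - 294 - 14 - 2 = 376


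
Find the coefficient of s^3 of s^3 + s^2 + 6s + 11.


Read off the coefficient of s^3: 1


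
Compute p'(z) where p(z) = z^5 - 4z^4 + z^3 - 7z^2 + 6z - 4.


Apply the power rule term by term:
  d/dz(z^5) = 5z^4
  d/dz(-4z^4) = -16z^3
  d/dz(z^3) = 3z^2
  d/dz(-7z^2) = -14z
  d/dz(6z) = 6
  d/dz(-4) = 0
p'(z) = 5z^4 - 16z^3 + 3z^2 - 14z + 6


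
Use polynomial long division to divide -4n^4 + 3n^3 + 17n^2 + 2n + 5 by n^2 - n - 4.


(-4n^4 + 3n^3 + 17n^2 + 2n + 5) / (n^2 - n - 4)
Step 1: -4n^2 * (n^2 - n - 4) = -4n^4 + 4n^3 + 16n^2; subtract.
Step 2: -n * (n^2 - n - 4) = -n^3 + n^2 + 4n; subtract.
Step 3: 0 * (n^2 - n - 4) = 0; subtract.
Quotient: -4n^2 - n, Remainder: -2n + 5


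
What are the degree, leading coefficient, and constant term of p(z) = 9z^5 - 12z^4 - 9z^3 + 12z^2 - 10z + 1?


Highest power of z is 5, with coefficient 9. Constant term is 1.
Degree = 5, leading coefficient = 9, constant term = 1


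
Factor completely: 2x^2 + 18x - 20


Roots satisfy r1 + r2 = -b/a = -9 and r1*r2 = c/a = -10.
So r1 = -10, r2 = 1.
2x^2 + 18x - 20 = 2(x - r1)(x - r2) = 2(x + 10)(x - 1)


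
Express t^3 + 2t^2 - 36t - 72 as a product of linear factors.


Try integer roots (divisors of -72). t=-6: p(-6)=0.
Divide out (t + 6): quotient is t^2 - 4t - 12.
Factor the quadratic: (t + 2)(t - 6)
Result: (t + 6)(t + 2)(t - 6)


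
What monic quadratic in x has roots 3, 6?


p(x) = (x - 3)(x - 6)
Expand: x^2 - 9x + 18


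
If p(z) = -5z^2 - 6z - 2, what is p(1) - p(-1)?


p(1) = -13
p(-1) = -1
p(1) - p(-1) = -13 + 1 = -12


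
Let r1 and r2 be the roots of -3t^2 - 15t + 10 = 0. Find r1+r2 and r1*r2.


For at^2+bt+c=0: sum = -b/a, product = c/a.
a=-3, b=-15, c=10
Sum = -(-15)/-3 = -5
Product = (10)/-3 = -10/3


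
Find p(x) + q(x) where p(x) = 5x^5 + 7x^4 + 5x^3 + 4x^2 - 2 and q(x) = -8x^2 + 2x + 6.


Align terms by degree and add:
  5x^5 + 7x^4 + 5x^3 + 4x^2 - 2
  -8x^2 + 2x + 6
= 5x^5 + 7x^4 + 5x^3 - 4x^2 + 2x + 4


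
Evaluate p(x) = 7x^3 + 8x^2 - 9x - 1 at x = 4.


Using direct substitution:
  7 * (4)^3 = 448
  8 * (4)^2 = 128
  -9 * (4)^1 = -36
  constant: -1
Sum = 448 + 128 - 36 - 1 = 539


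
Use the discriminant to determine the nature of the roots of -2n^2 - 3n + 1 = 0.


D = b^2 - 4ac = (-3)^2 - 4(-2)(1) = 9 + 8 = 17
Since D > 0: two distinct irrational roots


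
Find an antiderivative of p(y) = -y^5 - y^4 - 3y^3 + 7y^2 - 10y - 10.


Reverse power rule on each term:
  ∫ -y^5 dy = -(1/6)y^6
  ∫ -y^4 dy = -(1/5)y^5
  ∫ -3y^3 dy = -(3/4)y^4
  ∫ 7y^2 dy = (7/3)y^3
  ∫ -10y dy = -5y^2
  ∫ -10 dy = -10y
F(y) = -(1/6)y^6 - (1/5)y^5 - (3/4)y^4 + (7/3)y^3 - 5y^2 - 10y + C


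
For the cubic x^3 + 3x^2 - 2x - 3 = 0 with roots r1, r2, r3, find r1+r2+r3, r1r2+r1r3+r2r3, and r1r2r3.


Monic cubic x^3+bx^2+cx+d=0: sum=-b, pairwise sum=c, product=-d.
b=3, c=-2, d=-3
r1+r2+r3 = -3
r1r2+r1r3+r2r3 = -2
r1r2r3 = 3


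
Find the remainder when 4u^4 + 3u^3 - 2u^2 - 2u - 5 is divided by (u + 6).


By the Remainder Theorem, the remainder equals p(-6):
  4*(-6)^4 = 5184
  3*(-6)^3 = -648
  -2*(-6)^2 = -72
  -2*(-6)^1 = 12
  constant: -5
Sum: 5184 - 648 - 72 + 12 - 5 = 4471


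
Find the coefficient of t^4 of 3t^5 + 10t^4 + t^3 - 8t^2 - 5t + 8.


Read off the coefficient of t^4: 10


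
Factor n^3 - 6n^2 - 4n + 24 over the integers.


Try integer roots (divisors of 24). n=-2: p(-2)=0.
Divide out (n + 2): quotient is n^2 - 8n + 12.
Factor the quadratic: (n - 6)(n - 2)
Result: (n + 2)(n - 6)(n - 2)


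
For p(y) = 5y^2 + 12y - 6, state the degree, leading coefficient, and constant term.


Highest power of y is 2, with coefficient 5. Constant term is -6.
Degree = 2, leading coefficient = 5, constant term = -6


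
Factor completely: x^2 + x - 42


Roots satisfy r1 + r2 = -b/a = -1 and r1*r2 = c/a = -42.
So r1 = -7, r2 = 6.
x^2 + x - 42 = (x - r1)(x - r2) = (x + 7)(x - 6)


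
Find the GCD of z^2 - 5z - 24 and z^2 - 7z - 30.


Factor each:
  z^2 - 5z - 24 = (z + 3)(z - 8)
  z^2 - 7z - 30 = (z + 3)(z - 10)
Common monic factor: z + 3


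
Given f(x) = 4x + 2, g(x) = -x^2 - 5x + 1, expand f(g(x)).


Substitute g(x) into f:
f(g(x)) = 4*(-x^2 - 5x + 1) + 2
Expand and combine: -4x^2 - 20x + 6


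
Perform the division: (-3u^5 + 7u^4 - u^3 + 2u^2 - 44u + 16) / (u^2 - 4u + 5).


(-3u^5 + 7u^4 - u^3 + 2u^2 - 44u + 16) / (u^2 - 4u + 5)
Step 1: -3u^3 * (u^2 - 4u + 5) = -3u^5 + 12u^4 - 15u^3; subtract.
Step 2: -5u^2 * (u^2 - 4u + 5) = -5u^4 + 20u^3 - 25u^2; subtract.
Step 3: -6u * (u^2 - 4u + 5) = -6u^3 + 24u^2 - 30u; subtract.
Step 4: 3 * (u^2 - 4u + 5) = 3u^2 - 12u + 15; subtract.
Quotient: -3u^3 - 5u^2 - 6u + 3, Remainder: -2u + 1


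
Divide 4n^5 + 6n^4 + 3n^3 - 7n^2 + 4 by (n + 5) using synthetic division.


Synthetic division with c = -5. Coefficients: 4, 6, 3, -7, 0, 4
Bring down 4.
  4 * -5 = -20; -20 + 6 = -14
  -14 * -5 = 70; 70 + 3 = 73
  73 * -5 = -365; -365 - 7 = -372
  -372 * -5 = 1860; 1860 + 0 = 1860
  1860 * -5 = -9300; -9300 + 4 = -9296
Quotient: 4n^4 - 14n^3 + 73n^2 - 372n + 1860, Remainder: -9296


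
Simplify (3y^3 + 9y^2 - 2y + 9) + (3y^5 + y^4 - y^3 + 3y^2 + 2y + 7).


Align terms by degree and add:
  3y^3 + 9y^2 - 2y + 9
+ 3y^5 + y^4 - y^3 + 3y^2 + 2y + 7
= 3y^5 + y^4 + 2y^3 + 12y^2 + 16


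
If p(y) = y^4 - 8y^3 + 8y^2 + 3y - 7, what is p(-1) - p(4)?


p(-1) = 7
p(4) = -123
p(-1) - p(4) = 7 + 123 = 130


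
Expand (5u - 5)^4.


Expand (5u - 5)^4 by repeated multiplication:
  (5u - 5)^2 = 25u^2 - 50u + 25
  (5u - 5)^3 = 125u^3 - 375u^2 + 375u - 125
= 625u^4 - 2500u^3 + 3750u^2 - 2500u + 625


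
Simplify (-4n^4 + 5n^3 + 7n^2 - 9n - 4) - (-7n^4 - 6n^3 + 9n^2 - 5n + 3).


Distribute the minus sign:
  (-4n^4 + 5n^3 + 7n^2 - 9n - 4)
- (-7n^4 - 6n^3 + 9n^2 - 5n + 3)
Negate second polynomial: 7n^4 + 6n^3 - 9n^2 + 5n - 3
Add: 3n^4 + 11n^3 - 2n^2 - 4n - 7


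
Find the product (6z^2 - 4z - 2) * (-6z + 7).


Distribute each term of the first polynomial:
  (6z^2)(-6z + 7) = -36z^3 + 42z^2
  (-4z)(-6z + 7) = 24z^2 - 28z
  (-2)(-6z + 7) = 12z - 14
Sum: -36z^3 + 66z^2 - 16z - 14


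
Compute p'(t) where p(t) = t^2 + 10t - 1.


Apply the power rule term by term:
  d/dt(t^2) = 2t
  d/dt(10t) = 10
  d/dt(-1) = 0
p'(t) = 2t + 10


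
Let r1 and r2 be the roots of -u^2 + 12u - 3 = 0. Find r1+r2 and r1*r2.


For au^2+bu+c=0: sum = -b/a, product = c/a.
a=-1, b=12, c=-3
Sum = -(12)/-1 = 12
Product = (-3)/-1 = 3


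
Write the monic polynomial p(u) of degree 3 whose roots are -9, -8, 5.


p(u) = (u + 9)(u + 8)(u - 5)
Expand: u^3 + 12u^2 - 13u - 360


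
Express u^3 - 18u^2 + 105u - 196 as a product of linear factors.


Try integer roots (divisors of -196). u=4: p(4)=0.
Divide out (u - 4): quotient is u^2 - 14u + 49.
Factor the quadratic: (u - 7)(u - 7)
Result: (u - 4)(u - 7)(u - 7)


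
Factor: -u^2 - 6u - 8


Roots satisfy r1 + r2 = -b/a = -6 and r1*r2 = c/a = 8.
So r1 = -2, r2 = -4.
-u^2 - 6u - 8 = -(u - r1)(u - r2) = -(u + 2)(u + 4)


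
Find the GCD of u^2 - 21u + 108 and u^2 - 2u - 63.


Factor each:
  u^2 - 21u + 108 = (u - 9)(u - 12)
  u^2 - 2u - 63 = (u - 9)(u + 7)
Common monic factor: u - 9


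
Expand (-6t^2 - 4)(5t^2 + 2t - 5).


Distribute each term of the first polynomial:
  (-6t^2)(5t^2 + 2t - 5) = -30t^4 - 12t^3 + 30t^2
  (-4)(5t^2 + 2t - 5) = -20t^2 - 8t + 20
Sum: -30t^4 - 12t^3 + 10t^2 - 8t + 20


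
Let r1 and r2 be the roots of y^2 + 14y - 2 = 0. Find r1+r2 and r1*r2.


For ay^2+by+c=0: sum = -b/a, product = c/a.
a=1, b=14, c=-2
Sum = -(14)/1 = -14
Product = (-2)/1 = -2


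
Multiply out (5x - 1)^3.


Expand (5x - 1)^3 by repeated multiplication:
  (5x - 1)^2 = 25x^2 - 10x + 1
= 125x^3 - 75x^2 + 15x - 1


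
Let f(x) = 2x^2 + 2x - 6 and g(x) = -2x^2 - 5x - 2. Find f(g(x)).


Substitute g(x) into f:
f(g(x)) = 2*(-2x^2 - 5x - 2)^2 + 2*(-2x^2 - 5x - 2) + (-6)
(-2x^2 - 5x - 2)^2 = 4x^4 + 20x^3 + 33x^2 + 20x + 4
Expand and combine: 8x^4 + 40x^3 + 62x^2 + 30x - 2


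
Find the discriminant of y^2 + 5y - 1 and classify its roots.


D = b^2 - 4ac = (5)^2 - 4(1)(-1) = 25 + 4 = 29
Since D > 0: two distinct irrational roots


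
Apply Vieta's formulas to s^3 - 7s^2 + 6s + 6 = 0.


Monic cubic s^3+bs^2+cs+d=0: sum=-b, pairwise sum=c, product=-d.
b=-7, c=6, d=6
r1+r2+r3 = 7
r1r2+r1r3+r2r3 = 6
r1r2r3 = -6


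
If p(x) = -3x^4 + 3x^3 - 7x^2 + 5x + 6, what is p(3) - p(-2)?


p(3) = -204
p(-2) = -104
p(3) - p(-2) = -204 + 104 = -100


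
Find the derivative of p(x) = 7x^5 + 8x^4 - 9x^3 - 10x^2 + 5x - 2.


Apply the power rule term by term:
  d/dx(7x^5) = 35x^4
  d/dx(8x^4) = 32x^3
  d/dx(-9x^3) = -27x^2
  d/dx(-10x^2) = -20x
  d/dx(5x) = 5
  d/dx(-2) = 0
p'(x) = 35x^4 + 32x^3 - 27x^2 - 20x + 5


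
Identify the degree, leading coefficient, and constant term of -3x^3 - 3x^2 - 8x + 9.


Highest power of x is 3, with coefficient -3. Constant term is 9.
Degree = 3, leading coefficient = -3, constant term = 9


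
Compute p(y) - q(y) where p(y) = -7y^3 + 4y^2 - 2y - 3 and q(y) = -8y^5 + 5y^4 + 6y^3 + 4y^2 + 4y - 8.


Distribute the minus sign:
  (-7y^3 + 4y^2 - 2y - 3)
- (-8y^5 + 5y^4 + 6y^3 + 4y^2 + 4y - 8)
Negate second polynomial: 8y^5 - 5y^4 - 6y^3 - 4y^2 - 4y + 8
Add: 8y^5 - 5y^4 - 13y^3 - 6y + 5


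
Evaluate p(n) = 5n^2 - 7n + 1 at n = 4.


Using direct substitution:
  5 * (4)^2 = 80
  -7 * (4)^1 = -28
  constant: 1
Sum = 80 - 28 + 1 = 53


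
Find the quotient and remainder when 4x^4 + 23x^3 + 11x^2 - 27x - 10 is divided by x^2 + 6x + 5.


(4x^4 + 23x^3 + 11x^2 - 27x - 10) / (x^2 + 6x + 5)
Step 1: 4x^2 * (x^2 + 6x + 5) = 4x^4 + 24x^3 + 20x^2; subtract.
Step 2: -x * (x^2 + 6x + 5) = -x^3 - 6x^2 - 5x; subtract.
Step 3: -3 * (x^2 + 6x + 5) = -3x^2 - 18x - 15; subtract.
Quotient: 4x^2 - x - 3, Remainder: -4x + 5


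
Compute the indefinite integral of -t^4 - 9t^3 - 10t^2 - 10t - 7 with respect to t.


Reverse power rule on each term:
  ∫ -t^4 dt = -(1/5)t^5
  ∫ -9t^3 dt = -(9/4)t^4
  ∫ -10t^2 dt = -(10/3)t^3
  ∫ -10t dt = -5t^2
  ∫ -7 dt = -7t
F(t) = -(1/5)t^5 - (9/4)t^4 - (10/3)t^3 - 5t^2 - 7t + C


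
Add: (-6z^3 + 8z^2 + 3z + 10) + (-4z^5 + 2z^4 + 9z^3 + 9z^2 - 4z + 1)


Align terms by degree and add:
  -6z^3 + 8z^2 + 3z + 10
  -4z^5 + 2z^4 + 9z^3 + 9z^2 - 4z + 1
= -4z^5 + 2z^4 + 3z^3 + 17z^2 - z + 11


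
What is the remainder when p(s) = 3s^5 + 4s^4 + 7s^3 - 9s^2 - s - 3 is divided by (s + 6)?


By the Remainder Theorem, the remainder equals p(-6):
  3*(-6)^5 = -23328
  4*(-6)^4 = 5184
  7*(-6)^3 = -1512
  -9*(-6)^2 = -324
  -1*(-6)^1 = 6
  constant: -3
Sum: -23328 + 5184 - 1512 - 324 + 6 - 3 = -19977


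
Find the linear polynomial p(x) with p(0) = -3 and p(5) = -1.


p(x) = mx + b. Using p(0)=-3, p(5)=-1:
m = (-3 + 1)/(0 - 5) = -2/-5 = 2/5
b = -3 - m*(0) = -3 = -3
p(x) = (2/5)x - 3
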